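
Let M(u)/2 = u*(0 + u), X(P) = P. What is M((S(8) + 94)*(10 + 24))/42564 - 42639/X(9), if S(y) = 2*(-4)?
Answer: -15379541/3547 ≈ -4335.9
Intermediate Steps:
S(y) = -8
M(u) = 2*u² (M(u) = 2*(u*(0 + u)) = 2*(u*u) = 2*u²)
M((S(8) + 94)*(10 + 24))/42564 - 42639/X(9) = (2*((-8 + 94)*(10 + 24))²)/42564 - 42639/9 = (2*(86*34)²)*(1/42564) - 42639*⅑ = (2*2924²)*(1/42564) - 14213/3 = (2*8549776)*(1/42564) - 14213/3 = 17099552*(1/42564) - 14213/3 = 4274888/10641 - 14213/3 = -15379541/3547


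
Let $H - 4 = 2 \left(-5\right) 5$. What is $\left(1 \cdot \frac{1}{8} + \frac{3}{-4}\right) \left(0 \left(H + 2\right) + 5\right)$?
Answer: $- \frac{25}{8} \approx -3.125$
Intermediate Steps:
$H = -46$ ($H = 4 + 2 \left(-5\right) 5 = 4 - 50 = -46$)
$\left(1 \cdot \frac{1}{8} + \frac{3}{-4}\right) \left(0 \left(H + 2\right) + 5\right) = \left(1 \cdot \frac{1}{8} + \frac{3}{-4}\right) \left(0 \left(-46 + 2\right) + 5\right) = \left(1 \cdot \frac{1}{8} + 3 \left(- \frac{1}{4}\right)\right) \left(0 \left(-44\right) + 5\right) = \left(\frac{1}{8} - \frac{3}{4}\right) \left(0 + 5\right) = \left(- \frac{5}{8}\right) 5 = - \frac{25}{8}$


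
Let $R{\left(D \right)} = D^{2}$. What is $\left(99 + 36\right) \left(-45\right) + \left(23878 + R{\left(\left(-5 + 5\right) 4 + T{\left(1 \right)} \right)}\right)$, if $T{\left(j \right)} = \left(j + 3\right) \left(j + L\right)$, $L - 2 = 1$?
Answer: $18059$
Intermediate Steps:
$L = 3$ ($L = 2 + 1 = 3$)
$T{\left(j \right)} = \left(3 + j\right)^{2}$ ($T{\left(j \right)} = \left(j + 3\right) \left(j + 3\right) = \left(3 + j\right) \left(3 + j\right) = \left(3 + j\right)^{2}$)
$\left(99 + 36\right) \left(-45\right) + \left(23878 + R{\left(\left(-5 + 5\right) 4 + T{\left(1 \right)} \right)}\right) = \left(99 + 36\right) \left(-45\right) + \left(23878 + \left(\left(-5 + 5\right) 4 + \left(9 + 1^{2} + 6 \cdot 1\right)\right)^{2}\right) = 135 \left(-45\right) + \left(23878 + \left(0 \cdot 4 + \left(9 + 1 + 6\right)\right)^{2}\right) = -6075 + \left(23878 + \left(0 + 16\right)^{2}\right) = -6075 + \left(23878 + 16^{2}\right) = -6075 + \left(23878 + 256\right) = -6075 + 24134 = 18059$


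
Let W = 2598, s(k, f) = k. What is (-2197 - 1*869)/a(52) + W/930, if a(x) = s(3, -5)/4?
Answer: -633207/155 ≈ -4085.2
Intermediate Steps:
a(x) = ¾ (a(x) = 3/4 = 3*(¼) = ¾)
(-2197 - 1*869)/a(52) + W/930 = (-2197 - 1*869)/(¾) + 2598/930 = (-2197 - 869)*(4/3) + 2598*(1/930) = -3066*4/3 + 433/155 = -4088 + 433/155 = -633207/155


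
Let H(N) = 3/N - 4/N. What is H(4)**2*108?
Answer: 27/4 ≈ 6.7500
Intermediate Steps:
H(N) = -1/N
H(4)**2*108 = (-1/4)**2*108 = (1/16)*108 = 27/4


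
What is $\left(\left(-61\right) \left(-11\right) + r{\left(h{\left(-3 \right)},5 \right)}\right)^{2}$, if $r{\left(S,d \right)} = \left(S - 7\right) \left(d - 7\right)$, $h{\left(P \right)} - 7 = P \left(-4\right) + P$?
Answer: $426409$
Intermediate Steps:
$h{\left(P \right)} = 7 - 3 P$ ($h{\left(P \right)} = 7 + \left(P \left(-4\right) + P\right) = 7 + \left(- 4 P + P\right) = 7 - 3 P$)
$r{\left(S,d \right)} = \left(-7 + S\right) \left(-7 + d\right)$
$\left(\left(-61\right) \left(-11\right) + r{\left(h{\left(-3 \right)},5 \right)}\right)^{2} = \left(\left(-61\right) \left(-11\right) + \left(49 - 7 \left(7 - -9\right) - 35 + \left(7 - -9\right) 5\right)\right)^{2} = \left(671 + \left(49 - 7 \left(7 + 9\right) - 35 + \left(7 + 9\right) 5\right)\right)^{2} = \left(671 + \left(49 - 112 - 35 + 16 \cdot 5\right)\right)^{2} = \left(671 + \left(49 - 112 - 35 + 80\right)\right)^{2} = \left(671 - 18\right)^{2} = 653^{2} = 426409$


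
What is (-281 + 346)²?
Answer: 4225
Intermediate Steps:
(-281 + 346)² = 65² = 4225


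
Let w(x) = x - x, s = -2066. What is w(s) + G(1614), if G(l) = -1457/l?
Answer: -1457/1614 ≈ -0.90273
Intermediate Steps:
w(x) = 0
w(s) + G(1614) = 0 - 1457/1614 = -1457/1614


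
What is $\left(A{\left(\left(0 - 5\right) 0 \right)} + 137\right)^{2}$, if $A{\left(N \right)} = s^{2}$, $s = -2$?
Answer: $19881$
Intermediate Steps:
$A{\left(N \right)} = 4$ ($A{\left(N \right)} = \left(-2\right)^{2} = 4$)
$\left(A{\left(\left(0 - 5\right) 0 \right)} + 137\right)^{2} = \left(4 + 137\right)^{2} = 141^{2} = 19881$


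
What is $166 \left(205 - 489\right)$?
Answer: $-47144$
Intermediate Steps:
$166 \left(205 - 489\right) = 166 \left(-284\right) = -47144$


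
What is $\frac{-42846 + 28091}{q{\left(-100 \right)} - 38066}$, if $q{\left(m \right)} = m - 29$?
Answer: $\frac{2951}{7639} \approx 0.38631$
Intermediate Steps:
$q{\left(m \right)} = -29 + m$ ($q{\left(m \right)} = m - 29 = -29 + m$)
$\frac{-42846 + 28091}{q{\left(-100 \right)} - 38066} = \frac{-42846 + 28091}{\left(-29 - 100\right) - 38066} = - \frac{14755}{-129 - 38066} = - \frac{14755}{-38195} = \left(-14755\right) \left(- \frac{1}{38195}\right) = \frac{2951}{7639}$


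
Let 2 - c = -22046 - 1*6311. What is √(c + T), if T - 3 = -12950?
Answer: 2*√3853 ≈ 124.15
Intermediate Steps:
T = -12947 (T = 3 - 12950 = -12947)
c = 28359 (c = 2 - (-22046 - 1*6311) = 2 - (-22046 - 6311) = 2 - 1*(-28357) = 2 + 28357 = 28359)
√(c + T) = √(28359 - 12947) = √15412 = 2*√3853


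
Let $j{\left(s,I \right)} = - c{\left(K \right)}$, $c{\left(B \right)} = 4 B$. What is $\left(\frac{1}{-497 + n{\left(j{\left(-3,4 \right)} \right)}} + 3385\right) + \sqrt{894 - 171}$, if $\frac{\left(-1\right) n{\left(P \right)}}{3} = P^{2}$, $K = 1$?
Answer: $\frac{1844824}{545} + \sqrt{723} \approx 3411.9$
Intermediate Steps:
$j{\left(s,I \right)} = -4$ ($j{\left(s,I \right)} = - 4 \cdot 1 = \left(-1\right) 4 = -4$)
$n{\left(P \right)} = - 3 P^{2}$
$\left(\frac{1}{-497 + n{\left(j{\left(-3,4 \right)} \right)}} + 3385\right) + \sqrt{894 - 171} = \left(\frac{1}{-497 - 3 \left(-4\right)^{2}} + 3385\right) + \sqrt{894 - 171} = \left(\frac{1}{-497 - 48} + 3385\right) + \sqrt{723} = \left(\frac{1}{-545} + 3385\right) + \sqrt{723} = \left(- \frac{1}{545} + 3385\right) + \sqrt{723} = \frac{1844824}{545} + \sqrt{723}$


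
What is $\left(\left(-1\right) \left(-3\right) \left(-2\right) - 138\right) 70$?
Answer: $-10080$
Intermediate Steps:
$\left(\left(-1\right) \left(-3\right) \left(-2\right) - 138\right) 70 = \left(3 \left(-2\right) - 138\right) 70 = \left(-6 - 138\right) 70 = \left(-144\right) 70 = -10080$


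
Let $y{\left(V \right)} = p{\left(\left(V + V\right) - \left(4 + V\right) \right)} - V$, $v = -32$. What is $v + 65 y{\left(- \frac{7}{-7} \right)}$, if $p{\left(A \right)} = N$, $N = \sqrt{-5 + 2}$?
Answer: $-97 + 65 i \sqrt{3} \approx -97.0 + 112.58 i$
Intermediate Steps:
$N = i \sqrt{3}$ ($N = \sqrt{-3} = i \sqrt{3} \approx 1.732 i$)
$p{\left(A \right)} = i \sqrt{3}$
$y{\left(V \right)} = - V + i \sqrt{3}$ ($y{\left(V \right)} = i \sqrt{3} - V = - V + i \sqrt{3}$)
$v + 65 y{\left(- \frac{7}{-7} \right)} = -32 + 65 \left(- \frac{-7}{-7} + i \sqrt{3}\right) = -32 + 65 \left(- \frac{\left(-7\right) \left(-1\right)}{7} + i \sqrt{3}\right) = -32 + 65 \left(\left(-1\right) 1 + i \sqrt{3}\right) = -32 + 65 \left(-1 + i \sqrt{3}\right) = -32 - \left(65 - 65 i \sqrt{3}\right) = -97 + 65 i \sqrt{3}$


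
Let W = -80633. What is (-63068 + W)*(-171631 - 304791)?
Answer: 68462317822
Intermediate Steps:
(-63068 + W)*(-171631 - 304791) = (-63068 - 80633)*(-171631 - 304791) = -143701*(-476422) = 68462317822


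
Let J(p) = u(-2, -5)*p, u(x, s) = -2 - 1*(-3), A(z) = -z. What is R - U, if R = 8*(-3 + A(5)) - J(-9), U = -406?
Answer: 351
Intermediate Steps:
u(x, s) = 1 (u(x, s) = -2 + 3 = 1)
J(p) = p (J(p) = 1*p = p)
R = -55 (R = 8*(-3 - 1*5) - 1*(-9) = 8*(-3 - 5) + 9 = 8*(-8) + 9 = -64 + 9 = -55)
R - U = -55 - 1*(-406) = -55 + 406 = 351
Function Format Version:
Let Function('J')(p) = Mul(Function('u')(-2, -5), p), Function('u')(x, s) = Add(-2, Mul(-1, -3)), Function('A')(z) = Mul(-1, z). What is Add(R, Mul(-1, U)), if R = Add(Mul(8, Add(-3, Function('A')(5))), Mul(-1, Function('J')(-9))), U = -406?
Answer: 351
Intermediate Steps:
Function('u')(x, s) = 1 (Function('u')(x, s) = Add(-2, 3) = 1)
Function('J')(p) = p (Function('J')(p) = Mul(1, p) = p)
R = -55 (R = Add(Mul(8, Add(-3, Mul(-1, 5))), Mul(-1, -9)) = Add(Mul(8, Add(-3, -5)), 9) = Add(Mul(8, -8), 9) = Add(-64, 9) = -55)
Add(R, Mul(-1, U)) = Add(-55, Mul(-1, -406)) = Add(-55, 406) = 351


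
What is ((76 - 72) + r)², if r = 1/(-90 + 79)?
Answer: 1849/121 ≈ 15.281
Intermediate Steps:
r = -1/11 (r = 1/(-11) = -1/11 ≈ -0.090909)
((76 - 72) + r)² = ((76 - 72) - 1/11)² = (4 - 1/11)² = (43/11)² = 1849/121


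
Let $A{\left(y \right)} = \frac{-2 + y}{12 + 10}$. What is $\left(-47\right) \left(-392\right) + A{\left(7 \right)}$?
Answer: $\frac{405333}{22} \approx 18424.0$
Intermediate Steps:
$A{\left(y \right)} = - \frac{1}{11} + \frac{y}{22}$ ($A{\left(y \right)} = \frac{-2 + y}{22} = \left(-2 + y\right) \frac{1}{22} = - \frac{1}{11} + \frac{y}{22}$)
$\left(-47\right) \left(-392\right) + A{\left(7 \right)} = \left(-47\right) \left(-392\right) + \left(- \frac{1}{11} + \frac{1}{22} \cdot 7\right) = 18424 + \left(- \frac{1}{11} + \frac{7}{22}\right) = 18424 + \frac{5}{22} = \frac{405333}{22}$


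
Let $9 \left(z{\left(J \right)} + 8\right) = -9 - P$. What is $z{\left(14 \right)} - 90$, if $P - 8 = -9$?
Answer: $- \frac{890}{9} \approx -98.889$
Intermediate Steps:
$P = -1$ ($P = 8 - 9 = -1$)
$z{\left(J \right)} = - \frac{80}{9}$ ($z{\left(J \right)} = -8 + \frac{-9 - -1}{9} = -8 + \frac{-9 + 1}{9} = -8 + \frac{1}{9} \left(-8\right) = -8 - \frac{8}{9} = - \frac{80}{9}$)
$z{\left(14 \right)} - 90 = - \frac{80}{9} - 90 = - \frac{890}{9}$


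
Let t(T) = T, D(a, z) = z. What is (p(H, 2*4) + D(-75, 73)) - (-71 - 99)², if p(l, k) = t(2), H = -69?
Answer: -28825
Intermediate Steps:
p(l, k) = 2
(p(H, 2*4) + D(-75, 73)) - (-71 - 99)² = (2 + 73) - (-71 - 99)² = 75 - 1*(-170)² = 75 - 1*28900 = 75 - 28900 = -28825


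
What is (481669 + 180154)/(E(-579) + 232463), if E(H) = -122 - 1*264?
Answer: 661823/232077 ≈ 2.8517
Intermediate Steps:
E(H) = -386 (E(H) = -122 - 264 = -386)
(481669 + 180154)/(E(-579) + 232463) = (481669 + 180154)/(-386 + 232463) = 661823/232077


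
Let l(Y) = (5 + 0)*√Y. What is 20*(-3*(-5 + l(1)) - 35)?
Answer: -700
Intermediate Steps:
l(Y) = 5*√Y
20*(-3*(-5 + l(1)) - 35) = 20*(-3*(-5 + 5*√1) - 35) = 20*(-3*(-5 + 5*1) - 35) = 20*(-3*(-5 + 5) - 35) = 20*(-3*0 - 35) = 20*(0 - 35) = 20*(-35) = -700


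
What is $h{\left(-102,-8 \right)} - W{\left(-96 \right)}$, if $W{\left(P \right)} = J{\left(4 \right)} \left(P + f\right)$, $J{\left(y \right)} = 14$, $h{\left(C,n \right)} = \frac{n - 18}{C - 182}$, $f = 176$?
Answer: $- \frac{159027}{142} \approx -1119.9$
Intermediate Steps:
$h{\left(C,n \right)} = \frac{-18 + n}{-182 + C}$
$W{\left(P \right)} = 2464 + 14 P$ ($W{\left(P \right)} = 14 \left(P + 176\right) = 14 \left(176 + P\right) = 2464 + 14 P$)
$h{\left(-102,-8 \right)} - W{\left(-96 \right)} = \frac{-18 - 8}{-182 - 102} - \left(2464 + 14 \left(-96\right)\right) = \frac{1}{-284} \left(-26\right) - \left(2464 - 1344\right) = \left(- \frac{1}{284}\right) \left(-26\right) - 1120 = \frac{13}{142} - 1120 = - \frac{159027}{142}$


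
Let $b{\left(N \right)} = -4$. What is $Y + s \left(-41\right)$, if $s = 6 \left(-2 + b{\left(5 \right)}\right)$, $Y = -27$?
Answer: $1449$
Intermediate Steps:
$s = -36$ ($s = 6 \left(-2 - 4\right) = 6 \left(-6\right) = -36$)
$Y + s \left(-41\right) = -27 - -1476 = -27 + 1476 = 1449$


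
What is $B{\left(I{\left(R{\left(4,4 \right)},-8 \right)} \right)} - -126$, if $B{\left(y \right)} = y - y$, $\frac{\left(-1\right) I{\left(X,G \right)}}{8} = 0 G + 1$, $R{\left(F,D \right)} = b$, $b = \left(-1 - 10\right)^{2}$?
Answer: $126$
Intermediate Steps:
$b = 121$ ($b = \left(-1 - 10\right)^{2} = \left(-11\right)^{2} = 121$)
$R{\left(F,D \right)} = 121$
$I{\left(X,G \right)} = -8$ ($I{\left(X,G \right)} = - 8 \left(0 G + 1\right) = - 8 \left(0 + 1\right) = \left(-8\right) 1 = -8$)
$B{\left(y \right)} = 0$
$B{\left(I{\left(R{\left(4,4 \right)},-8 \right)} \right)} - -126 = 0 - -126 = 0 + 126 = 126$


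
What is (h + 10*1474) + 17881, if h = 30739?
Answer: 63360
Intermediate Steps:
(h + 10*1474) + 17881 = (30739 + 10*1474) + 17881 = (30739 + 14740) + 17881 = 45479 + 17881 = 63360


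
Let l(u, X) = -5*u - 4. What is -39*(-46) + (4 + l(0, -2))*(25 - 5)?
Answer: 1794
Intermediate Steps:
l(u, X) = -4 - 5*u
-39*(-46) + (4 + l(0, -2))*(25 - 5) = -39*(-46) + (4 + (-4 - 5*0))*(25 - 5) = 1794 + (4 + (-4 + 0))*20 = 1794 + (4 - 4)*20 = 1794 + 0*20 = 1794 + 0 = 1794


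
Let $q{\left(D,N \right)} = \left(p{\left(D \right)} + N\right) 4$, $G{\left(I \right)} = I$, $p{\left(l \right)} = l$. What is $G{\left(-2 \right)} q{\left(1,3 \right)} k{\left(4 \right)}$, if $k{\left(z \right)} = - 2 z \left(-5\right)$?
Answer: $-1280$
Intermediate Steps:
$q{\left(D,N \right)} = 4 D + 4 N$ ($q{\left(D,N \right)} = \left(D + N\right) 4 = 4 D + 4 N$)
$k{\left(z \right)} = 10 z$
$G{\left(-2 \right)} q{\left(1,3 \right)} k{\left(4 \right)} = - 2 \left(4 \cdot 1 + 4 \cdot 3\right) 10 \cdot 4 = - 2 \left(4 + 12\right) 40 = \left(-2\right) 16 \cdot 40 = \left(-32\right) 40 = -1280$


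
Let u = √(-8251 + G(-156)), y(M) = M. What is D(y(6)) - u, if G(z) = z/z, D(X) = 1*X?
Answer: 6 - 5*I*√330 ≈ 6.0 - 90.829*I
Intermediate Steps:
D(X) = X
G(z) = 1
u = 5*I*√330 (u = √(-8251 + 1) = √(-8250) = 5*I*√330 ≈ 90.829*I)
D(y(6)) - u = 6 - 5*I*√330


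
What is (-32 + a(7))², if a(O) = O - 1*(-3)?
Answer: 484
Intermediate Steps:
a(O) = 3 + O (a(O) = O + 3 = 3 + O)
(-32 + a(7))² = (-32 + (3 + 7))² = (-32 + 10)² = (-22)² = 484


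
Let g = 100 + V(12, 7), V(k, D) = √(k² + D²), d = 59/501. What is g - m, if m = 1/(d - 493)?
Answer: 24693901/246934 + √193 ≈ 113.89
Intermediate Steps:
d = 59/501 (d = 59*(1/501) = 59/501 ≈ 0.11776)
V(k, D) = √(D² + k²)
m = -501/246934 (m = 1/(59/501 - 493) = 1/(-246934/501) = -501/246934 ≈ -0.0020289)
g = 100 + √193 (g = 100 + √(7² + 12²) = 100 + √(49 + 144) = 100 + √193 ≈ 113.89)
g - m = (100 + √193) - 1*(-501/246934) = (100 + √193) + 501/246934 = 24693901/246934 + √193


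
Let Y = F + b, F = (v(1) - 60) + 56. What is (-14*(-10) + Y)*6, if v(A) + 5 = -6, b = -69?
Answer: 336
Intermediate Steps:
v(A) = -11 (v(A) = -5 - 6 = -11)
F = -15 (F = (-11 - 60) + 56 = -71 + 56 = -15)
Y = -84 (Y = -15 - 69 = -84)
(-14*(-10) + Y)*6 = (-14*(-10) - 84)*6 = (140 - 84)*6 = 56*6 = 336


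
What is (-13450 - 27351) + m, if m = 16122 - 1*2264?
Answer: -26943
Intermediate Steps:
m = 13858 (m = 16122 - 2264 = 13858)
(-13450 - 27351) + m = (-13450 - 27351) + 13858 = -40801 + 13858 = -26943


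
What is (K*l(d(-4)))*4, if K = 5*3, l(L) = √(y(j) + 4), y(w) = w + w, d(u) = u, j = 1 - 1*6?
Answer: 60*I*√6 ≈ 146.97*I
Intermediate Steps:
j = -5 (j = 1 - 6 = -5)
y(w) = 2*w
l(L) = I*√6 (l(L) = √(2*(-5) + 4) = √(-10 + 4) = √(-6) = I*√6)
K = 15
(K*l(d(-4)))*4 = (15*(I*√6))*4 = (15*I*√6)*4 = 60*I*√6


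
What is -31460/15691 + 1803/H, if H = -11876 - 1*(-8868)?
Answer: -9455581/3630656 ≈ -2.6044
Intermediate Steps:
H = -3008 (H = -11876 + 8868 = -3008)
-31460/15691 + 1803/H = -31460/15691 + 1803/(-3008) = -31460*1/15691 + 1803*(-1/3008) = -2420/1207 - 1803/3008 = -9455581/3630656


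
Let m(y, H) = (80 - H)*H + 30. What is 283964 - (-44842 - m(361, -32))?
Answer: 325252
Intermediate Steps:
m(y, H) = 30 + H*(80 - H) (m(y, H) = H*(80 - H) + 30 = 30 + H*(80 - H))
283964 - (-44842 - m(361, -32)) = 283964 - (-44842 - (30 - 1*(-32)² + 80*(-32))) = 283964 - (-44842 - (30 - 1*1024 - 2560)) = 283964 - (-44842 - (30 - 1024 - 2560)) = 283964 - (-44842 - 1*(-3554)) = 283964 - (-44842 + 3554) = 283964 - 1*(-41288) = 283964 + 41288 = 325252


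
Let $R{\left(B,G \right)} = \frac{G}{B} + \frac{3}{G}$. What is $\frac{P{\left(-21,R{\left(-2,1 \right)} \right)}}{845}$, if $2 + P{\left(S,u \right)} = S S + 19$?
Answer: $\frac{458}{845} \approx 0.54201$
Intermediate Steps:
$R{\left(B,G \right)} = \frac{3}{G} + \frac{G}{B}$
$P{\left(S,u \right)} = 17 + S^{2}$ ($P{\left(S,u \right)} = -2 + \left(S S + 19\right) = -2 + \left(S^{2} + 19\right) = -2 + \left(19 + S^{2}\right) = 17 + S^{2}$)
$\frac{P{\left(-21,R{\left(-2,1 \right)} \right)}}{845} = \frac{17 + \left(-21\right)^{2}}{845} = \left(17 + 441\right) \frac{1}{845} = 458 \cdot \frac{1}{845} = \frac{458}{845}$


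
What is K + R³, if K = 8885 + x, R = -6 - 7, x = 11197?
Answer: 17885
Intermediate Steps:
R = -13
K = 20082 (K = 8885 + 11197 = 20082)
K + R³ = 20082 + (-13)³ = 20082 - 2197 = 17885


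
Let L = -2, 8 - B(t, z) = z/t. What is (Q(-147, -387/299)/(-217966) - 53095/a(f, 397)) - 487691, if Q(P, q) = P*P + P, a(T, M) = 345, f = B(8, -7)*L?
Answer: -524072854339/1074261 ≈ -4.8785e+5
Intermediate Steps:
B(t, z) = 8 - z/t
f = -71/4 (f = (8 - 1*(-7)/8)*(-2) = (8 - 1*(-7)*1/8)*(-2) = (8 + 7/8)*(-2) = (71/8)*(-2) = -71/4 ≈ -17.750)
Q(P, q) = P + P**2 (Q(P, q) = P**2 + P = P + P**2)
(Q(-147, -387/299)/(-217966) - 53095/a(f, 397)) - 487691 = (-147*(1 - 147)/(-217966) - 53095/345) - 487691 = (-147*(-146)*(-1/217966) - 53095*1/345) - 487691 = (21462*(-1/217966) - 10619/69) - 487691 = (-1533/15569 - 10619/69) - 487691 = -165432988/1074261 - 487691 = -524072854339/1074261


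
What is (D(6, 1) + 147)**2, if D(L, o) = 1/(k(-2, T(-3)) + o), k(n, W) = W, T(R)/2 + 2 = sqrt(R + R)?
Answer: 8*(-40627*I + 32340*sqrt(6))/(3*(-5*I + 4*sqrt(6))) ≈ 21582.0 - 43.618*I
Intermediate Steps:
T(R) = -4 + 2*sqrt(2)*sqrt(R) (T(R) = -4 + 2*sqrt(R + R) = -4 + 2*sqrt(2*R) = -4 + 2*(sqrt(2)*sqrt(R)) = -4 + 2*sqrt(2)*sqrt(R))
D(L, o) = 1/(-4 + o + 2*I*sqrt(6)) (D(L, o) = 1/((-4 + 2*sqrt(2)*sqrt(-3)) + o) = 1/((-4 + 2*sqrt(2)*(I*sqrt(3))) + o) = 1/((-4 + 2*I*sqrt(6)) + o) = 1/(-4 + o + 2*I*sqrt(6)))
(D(6, 1) + 147)**2 = (1/(-4 + 1 + 2*I*sqrt(6)) + 147)**2 = (1/(-3 + 2*I*sqrt(6)) + 147)**2 = (147 + 1/(-3 + 2*I*sqrt(6)))**2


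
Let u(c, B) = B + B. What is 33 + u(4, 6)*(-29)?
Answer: -315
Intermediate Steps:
u(c, B) = 2*B
33 + u(4, 6)*(-29) = 33 + (2*6)*(-29) = 33 + 12*(-29) = 33 - 348 = -315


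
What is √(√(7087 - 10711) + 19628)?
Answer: √(19628 + 2*I*√906) ≈ 140.1 + 0.215*I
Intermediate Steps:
√(√(7087 - 10711) + 19628) = √(√(-3624) + 19628) = √(2*I*√906 + 19628) = √(19628 + 2*I*√906)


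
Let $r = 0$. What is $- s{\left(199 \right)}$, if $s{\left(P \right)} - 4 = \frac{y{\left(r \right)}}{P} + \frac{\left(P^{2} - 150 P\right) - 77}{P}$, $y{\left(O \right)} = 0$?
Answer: $- \frac{10470}{199} \approx -52.613$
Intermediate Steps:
$s{\left(P \right)} = 4 + \frac{-77 + P^{2} - 150 P}{P}$ ($s{\left(P \right)} = 4 + \left(\frac{0}{P} + \frac{\left(P^{2} - 150 P\right) - 77}{P}\right) = 4 + \left(0 + \frac{-77 + P^{2} - 150 P}{P}\right) = 4 + \frac{-77 + P^{2} - 150 P}{P}$)
$- s{\left(199 \right)} = - (-146 + 199 - \frac{77}{199}) = \left(-1\right) \frac{10470}{199} = - \frac{10470}{199}$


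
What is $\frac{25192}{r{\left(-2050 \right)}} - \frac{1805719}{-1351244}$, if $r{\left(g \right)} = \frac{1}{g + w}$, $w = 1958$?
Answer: $- \frac{3131727768297}{1351244} \approx -2.3177 \cdot 10^{6}$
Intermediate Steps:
$r{\left(g \right)} = \frac{1}{1958 + g}$ ($r{\left(g \right)} = \frac{1}{g + 1958} = \frac{1}{1958 + g}$)
$\frac{25192}{r{\left(-2050 \right)}} - \frac{1805719}{-1351244} = \frac{25192}{\frac{1}{1958 - 2050}} - \frac{1805719}{-1351244} = \frac{25192}{\frac{1}{-92}} - - \frac{1805719}{1351244} = \frac{25192}{- \frac{1}{92}} + \frac{1805719}{1351244} = 25192 \left(-92\right) + \frac{1805719}{1351244} = -2317664 + \frac{1805719}{1351244} = - \frac{3131727768297}{1351244}$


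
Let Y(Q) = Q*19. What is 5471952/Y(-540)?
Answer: -455996/855 ≈ -533.33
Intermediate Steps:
Y(Q) = 19*Q
5471952/Y(-540) = 5471952/((19*(-540))) = 5471952/(-10260) = 5471952*(-1/10260) = -455996/855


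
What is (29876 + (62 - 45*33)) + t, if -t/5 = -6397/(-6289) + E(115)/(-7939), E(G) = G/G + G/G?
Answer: 1420358074038/49928371 ≈ 28448.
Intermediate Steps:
E(G) = 2 (E(G) = 1 + 1 = 2)
t = -253866025/49928371 (t = -5*(-6397/(-6289) + 2/(-7939)) = -5*(-6397*(-1/6289) + 2*(-1/7939)) = -5*(6397/6289 - 2/7939) = -5*50773205/49928371 = -253866025/49928371 ≈ -5.0846)
(29876 + (62 - 45*33)) + t = (29876 + (62 - 45*33)) - 253866025/49928371 = (29876 + (62 - 1485)) - 253866025/49928371 = (29876 - 1423) - 253866025/49928371 = 28453 - 253866025/49928371 = 1420358074038/49928371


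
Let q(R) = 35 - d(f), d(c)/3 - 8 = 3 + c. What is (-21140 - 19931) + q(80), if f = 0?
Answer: -41069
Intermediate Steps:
d(c) = 33 + 3*c (d(c) = 24 + 3*(3 + c) = 24 + (9 + 3*c) = 33 + 3*c)
q(R) = 2 (q(R) = 35 - (33 + 3*0) = 35 - (33 + 0) = 35 - 1*33 = 35 - 33 = 2)
(-21140 - 19931) + q(80) = (-21140 - 19931) + 2 = -41071 + 2 = -41069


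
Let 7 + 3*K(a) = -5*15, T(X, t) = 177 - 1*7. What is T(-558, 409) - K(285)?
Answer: 592/3 ≈ 197.33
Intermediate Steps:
T(X, t) = 170 (T(X, t) = 177 - 7 = 170)
K(a) = -82/3 (K(a) = -7/3 + (-5*15)/3 = -7/3 + (⅓)*(-75) = -7/3 - 25 = -82/3)
T(-558, 409) - K(285) = 170 - 1*(-82/3) = 170 + 82/3 = 592/3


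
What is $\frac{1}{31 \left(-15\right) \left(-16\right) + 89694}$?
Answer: $\frac{1}{97134} \approx 1.0295 \cdot 10^{-5}$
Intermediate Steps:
$\frac{1}{31 \left(-15\right) \left(-16\right) + 89694} = \frac{1}{\left(-465\right) \left(-16\right) + 89694} = \frac{1}{7440 + 89694} = \frac{1}{97134}$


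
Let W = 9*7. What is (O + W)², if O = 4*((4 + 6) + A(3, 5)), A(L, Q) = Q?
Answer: 15129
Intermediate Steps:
W = 63
O = 60 (O = 4*((4 + 6) + 5) = 4*(10 + 5) = 4*15 = 60)
(O + W)² = (60 + 63)² = 123² = 15129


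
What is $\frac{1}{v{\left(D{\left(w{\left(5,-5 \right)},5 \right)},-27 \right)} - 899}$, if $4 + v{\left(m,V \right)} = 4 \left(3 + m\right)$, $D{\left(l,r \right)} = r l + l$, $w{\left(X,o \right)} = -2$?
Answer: $- \frac{1}{939} \approx -0.001065$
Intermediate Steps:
$D{\left(l,r \right)} = l + l r$ ($D{\left(l,r \right)} = l r + l = l + l r$)
$v{\left(m,V \right)} = 8 + 4 m$ ($v{\left(m,V \right)} = -4 + 4 \left(3 + m\right) = -4 + \left(12 + 4 m\right) = 8 + 4 m$)
$\frac{1}{v{\left(D{\left(w{\left(5,-5 \right)},5 \right)},-27 \right)} - 899} = \frac{1}{\left(8 + 4 \left(- 2 \left(1 + 5\right)\right)\right) - 899} = \frac{1}{\left(8 + 4 \left(\left(-2\right) 6\right)\right) - 899} = \frac{1}{\left(8 + 4 \left(-12\right)\right) - 899} = \frac{1}{\left(8 - 48\right) - 899} = \frac{1}{-40 - 899} = \frac{1}{-939} = - \frac{1}{939}$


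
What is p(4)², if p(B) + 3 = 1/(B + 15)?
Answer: 3136/361 ≈ 8.6870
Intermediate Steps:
p(B) = -3 + 1/(15 + B) (p(B) = -3 + 1/(B + 15) = -3 + 1/(15 + B))
p(4)² = ((-44 - 3*4)/(15 + 4))² = ((-44 - 12)/19)² = ((1/19)*(-56))² = (-56/19)² = 3136/361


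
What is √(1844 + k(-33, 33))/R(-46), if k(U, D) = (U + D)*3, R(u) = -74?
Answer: -√461/37 ≈ -0.58029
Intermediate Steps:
k(U, D) = 3*D + 3*U (k(U, D) = (D + U)*3 = 3*D + 3*U)
√(1844 + k(-33, 33))/R(-46) = √(1844 + (3*33 + 3*(-33)))/(-74) = √(1844 + (99 - 99))*(-1/74) = √(1844 + 0)*(-1/74) = √1844*(-1/74) = (2*√461)*(-1/74) = -√461/37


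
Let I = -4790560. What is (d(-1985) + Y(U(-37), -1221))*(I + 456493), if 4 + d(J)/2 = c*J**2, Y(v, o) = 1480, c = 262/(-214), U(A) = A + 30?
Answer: 4473543543120882/107 ≈ 4.1809e+13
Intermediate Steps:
U(A) = 30 + A
c = -131/107 (c = 262*(-1/214) = -131/107 ≈ -1.2243)
d(J) = -8 - 262*J**2/107 (d(J) = -8 + 2*(-131*J**2/107) = -8 - 262*J**2/107)
(d(-1985) + Y(U(-37), -1221))*(I + 456493) = ((-8 - 262/107*(-1985)**2) + 1480)*(-4790560 + 456493) = ((-8 - 262/107*3940225) + 1480)*(-4334067) = ((-8 - 1032338950/107) + 1480)*(-4334067) = (-1032339806/107 + 1480)*(-4334067) = -1032181446/107*(-4334067) = 4473543543120882/107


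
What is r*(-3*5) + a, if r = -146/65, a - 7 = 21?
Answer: 802/13 ≈ 61.692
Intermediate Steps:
a = 28 (a = 7 + 21 = 28)
r = -146/65 (r = -146*1/65 = -146/65 ≈ -2.2462)
r*(-3*5) + a = -(-438)*5/65 + 28 = -146/65*(-15) + 28 = 438/13 + 28 = 802/13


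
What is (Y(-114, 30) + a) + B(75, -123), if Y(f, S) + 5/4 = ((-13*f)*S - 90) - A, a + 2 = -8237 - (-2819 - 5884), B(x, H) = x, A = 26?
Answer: 179527/4 ≈ 44882.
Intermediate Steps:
a = 464 (a = -2 + (-8237 - (-2819 - 5884)) = -2 + (-8237 - 1*(-8703)) = -2 + (-8237 + 8703) = -2 + 466 = 464)
Y(f, S) = -469/4 - 13*S*f (Y(f, S) = -5/4 + (((-13*f)*S - 90) - 1*26) = -5/4 + ((-13*S*f - 90) - 26) = -5/4 + ((-90 - 13*S*f) - 26) = -5/4 + (-116 - 13*S*f) = -469/4 - 13*S*f)
(Y(-114, 30) + a) + B(75, -123) = ((-469/4 - 13*30*(-114)) + 464) + 75 = ((-469/4 + 44460) + 464) + 75 = (177371/4 + 464) + 75 = 179227/4 + 75 = 179527/4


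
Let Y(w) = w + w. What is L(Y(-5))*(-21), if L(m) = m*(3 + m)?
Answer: -1470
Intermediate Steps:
Y(w) = 2*w
L(Y(-5))*(-21) = ((2*(-5))*(3 + 2*(-5)))*(-21) = -10*(3 - 10)*(-21) = -10*(-7)*(-21) = 70*(-21) = -1470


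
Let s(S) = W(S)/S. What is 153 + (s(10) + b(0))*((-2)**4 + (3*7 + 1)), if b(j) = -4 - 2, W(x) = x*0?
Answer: -75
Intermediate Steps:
W(x) = 0
b(j) = -6
s(S) = 0 (s(S) = 0/S = 0)
153 + (s(10) + b(0))*((-2)**4 + (3*7 + 1)) = 153 + (0 - 6)*((-2)**4 + (3*7 + 1)) = 153 - 6*(16 + (21 + 1)) = 153 - 6*(16 + 22) = 153 - 6*38 = 153 - 228 = -75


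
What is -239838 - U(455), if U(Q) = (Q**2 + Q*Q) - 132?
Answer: -653756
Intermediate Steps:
U(Q) = -132 + 2*Q**2 (U(Q) = (Q**2 + Q**2) - 132 = 2*Q**2 - 132 = -132 + 2*Q**2)
-239838 - U(455) = -239838 - (-132 + 2*455**2) = -239838 - (-132 + 2*207025) = -239838 - (-132 + 414050) = -239838 - 1*413918 = -239838 - 413918 = -653756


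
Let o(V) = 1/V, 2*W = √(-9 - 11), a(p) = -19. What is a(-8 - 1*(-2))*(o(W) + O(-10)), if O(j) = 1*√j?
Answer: 19*I*(√5 - 5*√10)/5 ≈ -51.586*I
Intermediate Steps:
O(j) = √j
W = I*√5 (W = √(-9 - 11)/2 = √(-20)/2 = (2*I*√5)/2 = I*√5 ≈ 2.2361*I)
a(-8 - 1*(-2))*(o(W) + O(-10)) = -19*(1/(I*√5) + √(-10)) = -19*(-I*√5/5 + I*√10) = -19*(I*√10 - I*√5/5) = -19*I*√10 + 19*I*√5/5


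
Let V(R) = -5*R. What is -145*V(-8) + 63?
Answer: -5737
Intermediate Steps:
-145*V(-8) + 63 = -(-725)*(-8) + 63 = -145*40 + 63 = -5800 + 63 = -5737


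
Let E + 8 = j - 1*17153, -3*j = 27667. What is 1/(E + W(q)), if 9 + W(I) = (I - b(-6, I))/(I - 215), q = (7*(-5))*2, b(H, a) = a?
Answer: -3/79177 ≈ -3.7890e-5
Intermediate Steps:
j = -27667/3 (j = -1/3*27667 = -27667/3 ≈ -9222.3)
q = -70 (q = -35*2 = -70)
W(I) = -9 (W(I) = -9 + (I - I)/(I - 215) = -9 + 0/(-215 + I) = -9 + 0 = -9)
E = -79150/3 (E = -8 + (-27667/3 - 1*17153) = -8 + (-27667/3 - 17153) = -8 - 79126/3 = -79150/3 ≈ -26383.)
1/(E + W(q)) = 1/(-79150/3 - 9) = 1/(-79177/3) = -3/79177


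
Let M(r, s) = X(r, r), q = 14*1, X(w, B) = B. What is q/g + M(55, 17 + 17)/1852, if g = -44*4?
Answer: -2031/40744 ≈ -0.049848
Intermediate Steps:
g = -176
q = 14
M(r, s) = r
q/g + M(55, 17 + 17)/1852 = 14/(-176) + 55/1852 = 14*(-1/176) + 55*(1/1852) = -7/88 + 55/1852 = -2031/40744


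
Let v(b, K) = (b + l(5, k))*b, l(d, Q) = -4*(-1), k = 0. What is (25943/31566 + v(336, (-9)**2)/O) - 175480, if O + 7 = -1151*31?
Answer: -8236904575079/46938642 ≈ -1.7548e+5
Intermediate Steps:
O = -35688 (O = -7 - 1151*31 = -7 - 35681 = -35688)
l(d, Q) = 4
v(b, K) = b*(4 + b) (v(b, K) = (b + 4)*b = (4 + b)*b = b*(4 + b))
(25943/31566 + v(336, (-9)**2)/O) - 175480 = (25943/31566 + (336*(4 + 336))/(-35688)) - 175480 = (25943*(1/31566) + (336*340)*(-1/35688)) - 175480 = (25943/31566 + 114240*(-1/35688)) - 175480 = (25943/31566 - 4760/1487) - 175480 = -111676919/46938642 - 175480 = -8236904575079/46938642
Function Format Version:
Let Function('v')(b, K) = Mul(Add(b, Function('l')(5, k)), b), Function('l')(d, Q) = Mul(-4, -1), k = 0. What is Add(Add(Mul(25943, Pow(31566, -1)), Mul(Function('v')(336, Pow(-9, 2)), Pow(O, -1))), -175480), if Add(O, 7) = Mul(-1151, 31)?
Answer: Rational(-8236904575079, 46938642) ≈ -1.7548e+5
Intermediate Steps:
O = -35688 (O = Add(-7, Mul(-1151, 31)) = Add(-7, -35681) = -35688)
Function('l')(d, Q) = 4
Function('v')(b, K) = Mul(b, Add(4, b)) (Function('v')(b, K) = Mul(Add(b, 4), b) = Mul(Add(4, b), b) = Mul(b, Add(4, b)))
Add(Add(Mul(25943, Pow(31566, -1)), Mul(Function('v')(336, Pow(-9, 2)), Pow(O, -1))), -175480) = Add(Add(Mul(25943, Pow(31566, -1)), Mul(Mul(336, Add(4, 336)), Pow(-35688, -1))), -175480) = Add(Add(Mul(25943, Rational(1, 31566)), Mul(Mul(336, 340), Rational(-1, 35688))), -175480) = Add(Add(Rational(25943, 31566), Mul(114240, Rational(-1, 35688))), -175480) = Add(Add(Rational(25943, 31566), Rational(-4760, 1487)), -175480) = Add(Rational(-111676919, 46938642), -175480) = Rational(-8236904575079, 46938642)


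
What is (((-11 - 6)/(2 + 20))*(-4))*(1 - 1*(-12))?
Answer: 442/11 ≈ 40.182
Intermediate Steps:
(((-11 - 6)/(2 + 20))*(-4))*(1 - 1*(-12)) = (-17/22*(-4))*(1 + 12) = (-17*1/22*(-4))*13 = -17/22*(-4)*13 = (34/11)*13 = 442/11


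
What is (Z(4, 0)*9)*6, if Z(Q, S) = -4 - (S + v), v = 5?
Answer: -486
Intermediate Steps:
Z(Q, S) = -9 - S (Z(Q, S) = -4 - (S + 5) = -4 - (5 + S) = -4 + (-5 - S) = -9 - S)
(Z(4, 0)*9)*6 = ((-9 - 1*0)*9)*6 = ((-9 + 0)*9)*6 = -9*9*6 = -81*6 = -486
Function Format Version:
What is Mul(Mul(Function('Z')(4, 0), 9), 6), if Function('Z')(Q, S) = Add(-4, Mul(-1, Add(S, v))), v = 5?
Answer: -486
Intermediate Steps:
Function('Z')(Q, S) = Add(-9, Mul(-1, S)) (Function('Z')(Q, S) = Add(-4, Mul(-1, Add(S, 5))) = Add(-4, Mul(-1, Add(5, S))) = Add(-4, Add(-5, Mul(-1, S))) = Add(-9, Mul(-1, S)))
Mul(Mul(Function('Z')(4, 0), 9), 6) = Mul(Mul(Add(-9, Mul(-1, 0)), 9), 6) = Mul(Mul(Add(-9, 0), 9), 6) = Mul(Mul(-9, 9), 6) = Mul(-81, 6) = -486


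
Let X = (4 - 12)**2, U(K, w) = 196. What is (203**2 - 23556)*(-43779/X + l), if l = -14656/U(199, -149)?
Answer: -42008261551/3136 ≈ -1.3395e+7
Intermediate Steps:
X = 64 (X = (-8)**2 = 64)
l = -3664/49 (l = -14656/196 = -14656*1/196 = -3664/49 ≈ -74.776)
(203**2 - 23556)*(-43779/X + l) = (203**2 - 23556)*(-43779/64 - 3664/49) = (41209 - 23556)*(-43779*1/64 - 3664/49) = 17653*(-43779/64 - 3664/49) = 17653*(-2379667/3136) = -42008261551/3136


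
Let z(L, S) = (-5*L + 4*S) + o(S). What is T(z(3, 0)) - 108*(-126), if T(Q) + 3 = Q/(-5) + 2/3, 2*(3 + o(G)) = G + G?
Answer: 204139/15 ≈ 13609.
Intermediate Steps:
o(G) = -3 + G (o(G) = -3 + (G + G)/2 = -3 + (2*G)/2 = -3 + G)
z(L, S) = -3 - 5*L + 5*S (z(L, S) = (-5*L + 4*S) + (-3 + S) = -3 - 5*L + 5*S)
T(Q) = -7/3 - Q/5 (T(Q) = -3 + (Q/(-5) + 2/3) = -3 + (Q*(-⅕) + 2*(⅓)) = -3 + (-Q/5 + ⅔) = -3 + (⅔ - Q/5) = -7/3 - Q/5)
T(z(3, 0)) - 108*(-126) = (-7/3 - (-3 - 5*3 + 5*0)/5) - 108*(-126) = (-7/3 - (-3 - 15 + 0)/5) + 13608 = (-7/3 - ⅕*(-18)) + 13608 = (-7/3 + 18/5) + 13608 = 19/15 + 13608 = 204139/15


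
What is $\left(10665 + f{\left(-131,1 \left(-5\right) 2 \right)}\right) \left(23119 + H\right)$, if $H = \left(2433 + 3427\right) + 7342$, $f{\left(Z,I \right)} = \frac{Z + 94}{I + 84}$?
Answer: $\frac{774690609}{2} \approx 3.8735 \cdot 10^{8}$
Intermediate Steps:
$f{\left(Z,I \right)} = \frac{94 + Z}{84 + I}$
$H = 13202$ ($H = 5860 + 7342 = 13202$)
$\left(10665 + f{\left(-131,1 \left(-5\right) 2 \right)}\right) \left(23119 + H\right) = \left(10665 + \frac{94 - 131}{84 + 1 \left(-5\right) 2}\right) \left(23119 + 13202\right) = \left(10665 + \frac{1}{84 - 10} \left(-37\right)\right) 36321 = \left(10665 + \frac{1}{74} \left(-37\right)\right) 36321 = \left(10665 - \frac{1}{2}\right) 36321 = \frac{21329}{2} \cdot 36321 = \frac{774690609}{2}$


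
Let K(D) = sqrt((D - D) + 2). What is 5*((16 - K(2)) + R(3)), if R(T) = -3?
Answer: 65 - 5*sqrt(2) ≈ 57.929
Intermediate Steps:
K(D) = sqrt(2) (K(D) = sqrt(0 + 2) = sqrt(2))
5*((16 - K(2)) + R(3)) = 5*((16 - sqrt(2)) - 3) = 5*(13 - sqrt(2)) = 65 - 5*sqrt(2)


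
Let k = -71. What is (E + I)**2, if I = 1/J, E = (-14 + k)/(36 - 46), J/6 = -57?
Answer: 2111209/29241 ≈ 72.200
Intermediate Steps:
J = -342 (J = 6*(-57) = -342)
E = 17/2 (E = (-14 - 71)/(36 - 46) = -85/(-10) = -85*(-1/10) = 17/2 ≈ 8.5000)
I = -1/342 (I = 1/(-342) = -1/342 ≈ -0.0029240)
(E + I)**2 = (17/2 - 1/342)**2 = (1453/171)**2 = 2111209/29241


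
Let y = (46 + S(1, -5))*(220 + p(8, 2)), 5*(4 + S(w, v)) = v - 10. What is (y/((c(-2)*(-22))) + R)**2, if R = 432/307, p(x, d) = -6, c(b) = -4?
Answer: 1690309414161/182466064 ≈ 9263.7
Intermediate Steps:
S(w, v) = -6 + v/5 (S(w, v) = -4 + (v - 10)/5 = -4 + (-10 + v)/5 = -4 + (-2 + v/5) = -6 + v/5)
y = 8346 (y = (46 + (-6 + (1/5)*(-5)))*(220 - 6) = (46 + (-6 - 1))*214 = (46 - 7)*214 = 39*214 = 8346)
R = 432/307 (R = 432*(1/307) = 432/307 ≈ 1.4072)
(y/((c(-2)*(-22))) + R)**2 = (8346/((-4*(-22))) + 432/307)**2 = (8346/88 + 432/307)**2 = (8346*(1/88) + 432/307)**2 = (4173/44 + 432/307)**2 = (1300119/13508)**2 = 1690309414161/182466064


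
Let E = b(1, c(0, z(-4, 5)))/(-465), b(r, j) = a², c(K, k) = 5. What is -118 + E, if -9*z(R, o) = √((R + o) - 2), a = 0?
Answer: -118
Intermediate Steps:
z(R, o) = -√(-2 + R + o)/9 (z(R, o) = -√((R + o) - 2)/9 = -√(-2 + R + o)/9)
b(r, j) = 0 (b(r, j) = 0² = 0)
E = 0 (E = 0/(-465) = 0*(-1/465) = 0)
-118 + E = -118 + 0 = -118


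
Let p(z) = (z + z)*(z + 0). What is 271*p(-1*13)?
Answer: 91598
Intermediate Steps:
p(z) = 2*z**2 (p(z) = (2*z)*z = 2*z**2)
271*p(-1*13) = 271*(2*(-1*13)**2) = 271*(2*(-13)**2) = 271*(2*169) = 271*338 = 91598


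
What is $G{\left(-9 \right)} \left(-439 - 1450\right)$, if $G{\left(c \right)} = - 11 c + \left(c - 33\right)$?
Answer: $-107673$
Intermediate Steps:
$G{\left(c \right)} = -33 - 10 c$ ($G{\left(c \right)} = - 11 c + \left(-33 + c\right) = -33 - 10 c$)
$G{\left(-9 \right)} \left(-439 - 1450\right) = \left(-33 - -90\right) \left(-439 - 1450\right) = \left(-33 + 90\right) \left(-1889\right) = 57 \left(-1889\right) = -107673$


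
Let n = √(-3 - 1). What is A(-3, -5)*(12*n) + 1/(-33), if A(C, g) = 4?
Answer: -1/33 + 96*I ≈ -0.030303 + 96.0*I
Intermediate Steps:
n = 2*I (n = √(-4) = 2*I ≈ 2.0*I)
A(-3, -5)*(12*n) + 1/(-33) = 4*(12*(2*I)) + 1/(-33) = 4*(24*I) + 1*(-1/33) = 96*I - 1/33 = -1/33 + 96*I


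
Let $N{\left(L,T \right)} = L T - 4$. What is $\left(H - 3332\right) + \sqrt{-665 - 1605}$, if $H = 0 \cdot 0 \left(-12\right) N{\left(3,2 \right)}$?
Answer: $-3332 + i \sqrt{2270} \approx -3332.0 + 47.645 i$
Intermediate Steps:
$N{\left(L,T \right)} = -4 + L T$
$H = 0$ ($H = 0 \cdot 0 \left(-12\right) \left(-4 + 3 \cdot 2\right) = 0 \left(-12\right) \left(-4 + 6\right) = 0 \cdot 2 = 0$)
$\left(H - 3332\right) + \sqrt{-665 - 1605} = \left(0 - 3332\right) + \sqrt{-665 - 1605} = -3332 + \sqrt{-2270} = -3332 + i \sqrt{2270}$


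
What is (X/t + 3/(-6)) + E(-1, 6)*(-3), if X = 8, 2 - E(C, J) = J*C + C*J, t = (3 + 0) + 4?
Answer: -579/14 ≈ -41.357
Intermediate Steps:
t = 7 (t = 3 + 4 = 7)
E(C, J) = 2 - 2*C*J (E(C, J) = 2 - (J*C + C*J) = 2 - (C*J + C*J) = 2 - 2*C*J)
(X/t + 3/(-6)) + E(-1, 6)*(-3) = (8/7 + 3/(-6)) + (2 - 2*(-1)*6)*(-3) = (8*(⅐) + 3*(-⅙)) + (2 + 12)*(-3) = (8/7 - ½) + 14*(-3) = 9/14 - 42 = -579/14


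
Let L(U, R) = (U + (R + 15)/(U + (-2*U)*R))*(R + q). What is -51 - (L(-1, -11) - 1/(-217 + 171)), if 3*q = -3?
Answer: -2995/46 ≈ -65.109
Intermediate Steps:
q = -1 (q = (1/3)*(-3) = -1)
L(U, R) = (-1 + R)*(U + (15 + R)/(U - 2*R*U)) (L(U, R) = (U + (R + 15)/(U + (-2*U)*R))*(R - 1) = (U + (15 + R)/(U - 2*R*U))*(-1 + R) = (-1 + R)*(U + (15 + R)/(U - 2*R*U)))
-51 - (L(-1, -11) - 1/(-217 + 171)) = -51 - ((15 + (-1)**2 - 1*(-11)**2 - 14*(-11) - 3*(-11)*(-1)**2 + 2*(-11)**2*(-1)**2)/((-1)*(-1 + 2*(-11))) - 1/(-217 + 171)) = -51 - (-(15 + 1 - 1*121 + 154 - 3*(-11)*1 + 2*121*1)/(-1 - 22) - 1/(-46)) = -51 - (-1*(15 + 1 - 121 + 154 + 33 + 242)/(-23) - 1*(-1/46)) = -51 - (-1*(-1/23)*324 + 1/46) = -51 - (324/23 + 1/46) = -51 - 1*649/46 = -51 - 649/46 = -2995/46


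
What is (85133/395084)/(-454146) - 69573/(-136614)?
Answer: 2080530137286935/4085346456053016 ≈ 0.50927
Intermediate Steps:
(85133/395084)/(-454146) - 69573/(-136614) = (85133*(1/395084))*(-1/454146) - 69573*(-1/136614) = (85133/395084)*(-1/454146) + 23191/45538 = -85133/179425818264 + 23191/45538 = 2080530137286935/4085346456053016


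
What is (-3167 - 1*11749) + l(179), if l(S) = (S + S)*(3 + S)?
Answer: 50240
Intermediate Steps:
l(S) = 2*S*(3 + S) (l(S) = (2*S)*(3 + S) = 2*S*(3 + S))
(-3167 - 1*11749) + l(179) = (-3167 - 1*11749) + 2*179*(3 + 179) = (-3167 - 11749) + 2*179*182 = -14916 + 65156 = 50240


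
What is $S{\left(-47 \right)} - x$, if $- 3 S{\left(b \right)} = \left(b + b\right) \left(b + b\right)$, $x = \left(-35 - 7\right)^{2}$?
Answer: $- \frac{14128}{3} \approx -4709.3$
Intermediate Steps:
$x = 1764$ ($x = \left(-35 - 7\right)^{2} = \left(-42\right)^{2} = 1764$)
$S{\left(b \right)} = - \frac{4 b^{2}}{3}$ ($S{\left(b \right)} = - \frac{\left(b + b\right) \left(b + b\right)}{3} = - \frac{2 b 2 b}{3} = - \frac{4 b^{2}}{3}$)
$S{\left(-47 \right)} - x = - \frac{4 \left(-47\right)^{2}}{3} - 1764 = \left(- \frac{4}{3}\right) 2209 - 1764 = - \frac{8836}{3} - 1764 = - \frac{14128}{3}$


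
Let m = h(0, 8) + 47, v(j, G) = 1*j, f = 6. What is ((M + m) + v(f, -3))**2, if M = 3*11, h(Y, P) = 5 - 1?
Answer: 8100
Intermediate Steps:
h(Y, P) = 4
v(j, G) = j
M = 33
m = 51 (m = 4 + 47 = 51)
((M + m) + v(f, -3))**2 = ((33 + 51) + 6)**2 = (84 + 6)**2 = 90**2 = 8100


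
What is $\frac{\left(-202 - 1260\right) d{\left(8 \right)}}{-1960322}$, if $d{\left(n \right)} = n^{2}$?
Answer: $\frac{46784}{980161} \approx 0.047731$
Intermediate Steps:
$\frac{\left(-202 - 1260\right) d{\left(8 \right)}}{-1960322} = \frac{\left(-202 - 1260\right) 8^{2}}{-1960322} = \left(-1462\right) 64 \left(- \frac{1}{1960322}\right) = \left(-93568\right) \left(- \frac{1}{1960322}\right) = \frac{46784}{980161}$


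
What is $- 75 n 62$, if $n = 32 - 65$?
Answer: $153450$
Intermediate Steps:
$n = -33$
$- 75 n 62 = \left(-75\right) \left(-33\right) 62 = 2475 \cdot 62 = 153450$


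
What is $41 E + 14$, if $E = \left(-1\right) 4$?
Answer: $-150$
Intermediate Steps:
$E = -4$
$41 E + 14 = 41 \left(-4\right) + 14 = -164 + 14 = -150$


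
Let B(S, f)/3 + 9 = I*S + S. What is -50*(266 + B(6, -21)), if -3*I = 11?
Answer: -9550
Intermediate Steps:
I = -11/3 (I = -⅓*11 = -11/3 ≈ -3.6667)
B(S, f) = -27 - 8*S (B(S, f) = -27 + 3*(-11*S/3 + S) = -27 + 3*(-8*S/3) = -27 - 8*S)
-50*(266 + B(6, -21)) = -50*(266 + (-27 - 8*6)) = -50*(266 + (-27 - 48)) = -50*(266 - 75) = -50*191 = -9550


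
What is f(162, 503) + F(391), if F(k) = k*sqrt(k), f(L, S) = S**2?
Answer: 253009 + 391*sqrt(391) ≈ 2.6074e+5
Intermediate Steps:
F(k) = k**(3/2)
f(162, 503) + F(391) = 503**2 + 391**(3/2) = 253009 + 391*sqrt(391)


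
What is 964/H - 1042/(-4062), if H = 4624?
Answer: 1091747/2347836 ≈ 0.46500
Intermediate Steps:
964/H - 1042/(-4062) = 964/4624 - 1042/(-4062) = 964*(1/4624) - 1042*(-1/4062) = 241/1156 + 521/2031 = 1091747/2347836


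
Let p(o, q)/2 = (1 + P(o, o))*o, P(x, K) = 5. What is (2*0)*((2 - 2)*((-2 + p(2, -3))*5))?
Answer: 0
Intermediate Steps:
p(o, q) = 12*o (p(o, q) = 2*((1 + 5)*o) = 2*(6*o) = 12*o)
(2*0)*((2 - 2)*((-2 + p(2, -3))*5)) = (2*0)*((2 - 2)*((-2 + 12*2)*5)) = 0*(0*((-2 + 24)*5)) = 0*(0*(22*5)) = 0*(0*110) = 0*0 = 0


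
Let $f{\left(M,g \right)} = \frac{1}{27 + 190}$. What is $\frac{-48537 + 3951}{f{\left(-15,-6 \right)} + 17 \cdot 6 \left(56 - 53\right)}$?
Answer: $- \frac{9675162}{66403} \approx -145.7$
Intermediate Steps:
$f{\left(M,g \right)} = \frac{1}{217}$
$\frac{-48537 + 3951}{f{\left(-15,-6 \right)} + 17 \cdot 6 \left(56 - 53\right)} = \frac{-48537 + 3951}{\frac{1}{217} + 17 \cdot 6 \left(56 - 53\right)} = - \frac{44586}{\frac{1}{217} + 102 \cdot 3} = - \frac{44586}{\frac{1}{217} + 306} = - \frac{44586}{\frac{66403}{217}} = \left(-44586\right) \frac{217}{66403} = - \frac{9675162}{66403}$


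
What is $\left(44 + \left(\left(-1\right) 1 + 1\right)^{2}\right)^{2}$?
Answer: $1936$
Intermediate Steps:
$\left(44 + \left(\left(-1\right) 1 + 1\right)^{2}\right)^{2} = \left(44 + \left(-1 + 1\right)^{2}\right)^{2} = \left(44 + 0^{2}\right)^{2} = \left(44 + 0\right)^{2} = 44^{2} = 1936$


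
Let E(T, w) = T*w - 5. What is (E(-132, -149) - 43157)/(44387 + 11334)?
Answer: -23494/55721 ≈ -0.42164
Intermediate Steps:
E(T, w) = -5 + T*w
(E(-132, -149) - 43157)/(44387 + 11334) = ((-5 - 132*(-149)) - 43157)/(44387 + 11334) = ((-5 + 19668) - 43157)/55721 = (19663 - 43157)*(1/55721) = -23494*1/55721 = -23494/55721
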